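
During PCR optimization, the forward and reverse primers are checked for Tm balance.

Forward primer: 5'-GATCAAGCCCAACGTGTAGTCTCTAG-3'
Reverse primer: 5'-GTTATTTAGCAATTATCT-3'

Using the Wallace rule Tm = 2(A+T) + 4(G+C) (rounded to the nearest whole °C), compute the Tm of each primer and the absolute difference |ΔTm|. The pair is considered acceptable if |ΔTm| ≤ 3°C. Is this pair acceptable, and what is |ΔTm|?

Forward: A=7 T=6 G=6 C=7 → Tm = 2·13 + 4·13 = 78°C.
Reverse: A=5 T=9 G=2 C=2 → Tm = 2·14 + 4·4 = 44°C.
|ΔTm| = |78 − 44| = 34°C, > 3°C.

|ΔTm| = 34°C; the pair is not acceptable.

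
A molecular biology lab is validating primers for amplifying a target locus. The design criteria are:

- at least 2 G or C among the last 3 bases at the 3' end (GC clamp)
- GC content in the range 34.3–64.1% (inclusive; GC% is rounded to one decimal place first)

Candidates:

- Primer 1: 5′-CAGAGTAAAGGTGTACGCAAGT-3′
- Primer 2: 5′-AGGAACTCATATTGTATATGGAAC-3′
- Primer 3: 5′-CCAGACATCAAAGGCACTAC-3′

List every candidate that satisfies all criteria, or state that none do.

None of the candidates satisfy all criteria.

Primer 1 (22 nt, A=8 T=4 G=7 C=3): 3' end AGT has 1 G/C, need ≥2 ✗; GC 10/22 = 45.5% ✓ — fails.
Primer 2 (24 nt, A=9 T=7 G=5 C=3): 3' end AAC has 1 G/C, need ≥2 ✗; GC 8/24 = 33.3%, outside 34.3–64.1% ✗ — fails.
Primer 3 (20 nt, A=8 T=2 G=3 C=7): 3' end TAC has 1 G/C, need ≥2 ✗; GC 10/20 = 50.0% ✓ — fails.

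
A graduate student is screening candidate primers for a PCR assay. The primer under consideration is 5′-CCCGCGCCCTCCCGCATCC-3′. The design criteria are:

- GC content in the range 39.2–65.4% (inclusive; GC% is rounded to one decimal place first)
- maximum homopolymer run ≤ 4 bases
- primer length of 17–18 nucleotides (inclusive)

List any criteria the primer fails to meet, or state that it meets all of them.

Fails: GC content, length.

Base counts: A=1, T=2, G=3, C=13 (length 19).
GC content: GC 16/19 = 84.2%, outside 39.2–65.4% ✗
homopolymer run: longest run = 3 ✓
length: length 19, outside 17–18 ✗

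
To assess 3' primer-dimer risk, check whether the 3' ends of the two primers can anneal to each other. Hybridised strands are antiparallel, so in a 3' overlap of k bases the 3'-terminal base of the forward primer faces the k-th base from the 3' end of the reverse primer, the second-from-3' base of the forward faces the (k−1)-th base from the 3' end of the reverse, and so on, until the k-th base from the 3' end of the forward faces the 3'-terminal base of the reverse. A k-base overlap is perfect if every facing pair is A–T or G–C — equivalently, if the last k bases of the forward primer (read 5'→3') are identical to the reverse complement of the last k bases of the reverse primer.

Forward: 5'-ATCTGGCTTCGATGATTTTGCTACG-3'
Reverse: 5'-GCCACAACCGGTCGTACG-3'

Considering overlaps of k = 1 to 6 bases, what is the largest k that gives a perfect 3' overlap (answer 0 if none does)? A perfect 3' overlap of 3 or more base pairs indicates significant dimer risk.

Longest perfect overlap: 2 complementary base pairs; below the dimer-risk threshold (threshold 3).

Last 6 bases (5'→3') — forward …GCTACG, reverse …CGTACG.
Reverse complement of the reverse primer's last 6 bases: CGTACG; its first k bases are the reverse complement of the reverse primer's last k bases, so a perfect k-base overlap needs the forward primer's last k bases to equal them.
Comparing (forward last k vs required): k=1: G vs C ✗; k=2: CG vs CG ✓; k=3: ACG vs CGT ✗; k=4: TACG vs CGTA ✗; k=5: CTACG vs CGTAC ✗; k=6: GCTACG vs CGTACG ✗.
Only k = 2 is perfect, so the longest perfect 3' overlap is 2.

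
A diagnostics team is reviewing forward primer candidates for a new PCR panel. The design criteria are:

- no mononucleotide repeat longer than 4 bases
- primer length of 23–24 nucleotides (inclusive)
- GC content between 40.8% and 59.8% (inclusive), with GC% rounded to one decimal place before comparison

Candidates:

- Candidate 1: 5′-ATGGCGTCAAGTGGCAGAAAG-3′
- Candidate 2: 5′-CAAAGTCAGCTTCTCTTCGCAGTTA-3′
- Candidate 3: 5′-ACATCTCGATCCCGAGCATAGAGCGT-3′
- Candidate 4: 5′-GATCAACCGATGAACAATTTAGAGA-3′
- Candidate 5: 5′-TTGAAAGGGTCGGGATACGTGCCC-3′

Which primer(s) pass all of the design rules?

Candidate 5 only.

Candidate 1 (21 nt, A=7 T=3 G=8 C=3): longest run = 3 ✓; length 21, outside 23–24 ✗; GC 11/21 = 52.4% ✓ — fails.
Candidate 2 (25 nt, A=6 T=8 G=4 C=7): longest run = 3 ✓; length 25, outside 23–24 ✗; GC 11/25 = 44.0% ✓ — fails.
Candidate 3 (26 nt, A=7 T=5 G=6 C=8): longest run = 3 ✓; length 26, outside 23–24 ✗; GC 14/26 = 53.8% ✓ — fails.
Candidate 4 (25 nt, A=11 T=5 G=5 C=4): longest run = 3 ✓; length 25, outside 23–24 ✗; GC 9/25 = 36.0%, outside 40.8–59.8% ✗ — fails.
Candidate 5 (24 nt, A=5 T=5 G=9 C=5): longest run = 3 ✓; length 24 ✓; GC 14/24 = 58.3% ✓ — passes.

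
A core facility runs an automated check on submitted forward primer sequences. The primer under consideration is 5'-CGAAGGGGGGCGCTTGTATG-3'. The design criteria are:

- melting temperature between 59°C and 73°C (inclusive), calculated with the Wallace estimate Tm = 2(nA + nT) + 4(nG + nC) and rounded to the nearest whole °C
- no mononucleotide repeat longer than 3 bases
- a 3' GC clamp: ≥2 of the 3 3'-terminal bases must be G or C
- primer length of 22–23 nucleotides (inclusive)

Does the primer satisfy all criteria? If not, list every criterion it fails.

Base counts: A=3, T=4, G=10, C=3 (length 20).
Tm: Tm = 2·7 + 4·13 = 66°C ✓
homopolymer run: longest run = 6, exceeds 3 ✗
GC clamp: 3' end ATG has 1 G/C, need ≥2 ✗
length: length 20, outside 22–23 ✗

Fails: homopolymer run, GC clamp, length.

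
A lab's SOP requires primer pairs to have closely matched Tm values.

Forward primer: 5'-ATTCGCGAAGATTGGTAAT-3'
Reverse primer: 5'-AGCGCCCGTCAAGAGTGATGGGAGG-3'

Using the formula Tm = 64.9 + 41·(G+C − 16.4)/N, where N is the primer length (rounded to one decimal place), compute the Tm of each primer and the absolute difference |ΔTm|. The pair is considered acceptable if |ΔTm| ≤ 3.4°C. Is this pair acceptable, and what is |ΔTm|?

|ΔTm| = 19.6°C; the pair is not acceptable.

Forward: G+C = 7, N = 19 → Tm = 64.9 + 41·(7 − 16.4)/19 = 44.6°C.
Reverse: G+C = 16, N = 25 → Tm = 64.9 + 41·(16 − 16.4)/25 = 64.2°C.
|ΔTm| = |44.6 − 64.2| = 19.6°C, > 3.4°C.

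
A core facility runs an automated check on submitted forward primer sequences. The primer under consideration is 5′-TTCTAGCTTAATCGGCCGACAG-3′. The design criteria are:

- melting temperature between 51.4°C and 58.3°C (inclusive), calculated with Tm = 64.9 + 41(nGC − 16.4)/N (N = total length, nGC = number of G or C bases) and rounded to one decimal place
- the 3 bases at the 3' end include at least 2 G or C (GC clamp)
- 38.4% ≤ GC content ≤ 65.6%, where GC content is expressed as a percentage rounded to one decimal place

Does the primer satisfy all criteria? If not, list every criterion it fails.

Base counts: A=5, T=6, G=5, C=6 (length 22).
Tm: Tm = 64.9 + 41·(11 − 16.4)/22 = 54.8°C ✓
GC clamp: 3' end CAG has 2 G/C ✓
GC content: GC 11/22 = 50.0% ✓

Meets all criteria.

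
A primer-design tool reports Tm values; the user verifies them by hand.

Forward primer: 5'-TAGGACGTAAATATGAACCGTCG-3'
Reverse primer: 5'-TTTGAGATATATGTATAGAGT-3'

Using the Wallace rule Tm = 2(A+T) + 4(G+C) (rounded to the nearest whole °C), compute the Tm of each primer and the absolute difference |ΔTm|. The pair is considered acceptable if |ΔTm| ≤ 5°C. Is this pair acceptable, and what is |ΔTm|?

Forward: A=8 T=5 G=6 C=4 → Tm = 2·13 + 4·10 = 66°C.
Reverse: A=7 T=9 G=5 C=0 → Tm = 2·16 + 4·5 = 52°C.
|ΔTm| = |66 − 52| = 14°C, > 5°C.

|ΔTm| = 14°C; the pair is not acceptable.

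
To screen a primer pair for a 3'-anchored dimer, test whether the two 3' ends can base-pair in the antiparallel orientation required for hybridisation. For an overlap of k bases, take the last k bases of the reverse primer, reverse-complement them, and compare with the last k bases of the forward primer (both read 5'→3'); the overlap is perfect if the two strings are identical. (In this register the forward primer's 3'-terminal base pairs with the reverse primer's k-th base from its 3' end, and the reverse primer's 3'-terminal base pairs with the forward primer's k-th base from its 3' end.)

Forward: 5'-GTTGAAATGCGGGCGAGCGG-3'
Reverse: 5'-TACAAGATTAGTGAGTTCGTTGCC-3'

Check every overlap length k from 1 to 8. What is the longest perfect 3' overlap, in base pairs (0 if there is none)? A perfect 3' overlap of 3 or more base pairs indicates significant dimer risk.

Longest perfect overlap: 2 complementary base pairs; below the dimer-risk threshold (threshold 3).

Last 8 bases (5'→3') — forward …GCGAGCGG, reverse …TCGTTGCC.
Reverse complement of the reverse primer's last 8 bases: GGCAACGA; its first k bases are the reverse complement of the reverse primer's last k bases, so a perfect k-base overlap needs the forward primer's last k bases to equal them.
Comparing (forward last k vs required): k=1: G vs G ✓; k=2: GG vs GG ✓; k=3: CGG vs GGC ✗; k=4: GCGG vs GGCA ✗; k=5: AGCGG vs GGCAA ✗; k=6: GAGCGG vs GGCAAC ✗; k=7: CGAGCGG vs GGCAACG ✗; k=8: GCGAGCGG vs GGCAACGA ✗.
Perfect overlaps at k = 1, 2; the largest is 2.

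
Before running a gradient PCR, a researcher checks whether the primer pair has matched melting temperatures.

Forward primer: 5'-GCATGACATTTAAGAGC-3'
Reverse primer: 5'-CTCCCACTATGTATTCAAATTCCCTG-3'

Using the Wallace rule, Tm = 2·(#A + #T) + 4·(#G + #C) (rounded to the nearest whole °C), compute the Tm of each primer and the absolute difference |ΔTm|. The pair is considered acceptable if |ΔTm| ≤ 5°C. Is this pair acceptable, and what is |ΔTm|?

|ΔTm| = 26°C; the pair is not acceptable.

Forward: A=6 T=4 G=4 C=3 → Tm = 2·10 + 4·7 = 48°C.
Reverse: A=6 T=9 G=2 C=9 → Tm = 2·15 + 4·11 = 74°C.
|ΔTm| = |48 − 74| = 26°C, > 5°C.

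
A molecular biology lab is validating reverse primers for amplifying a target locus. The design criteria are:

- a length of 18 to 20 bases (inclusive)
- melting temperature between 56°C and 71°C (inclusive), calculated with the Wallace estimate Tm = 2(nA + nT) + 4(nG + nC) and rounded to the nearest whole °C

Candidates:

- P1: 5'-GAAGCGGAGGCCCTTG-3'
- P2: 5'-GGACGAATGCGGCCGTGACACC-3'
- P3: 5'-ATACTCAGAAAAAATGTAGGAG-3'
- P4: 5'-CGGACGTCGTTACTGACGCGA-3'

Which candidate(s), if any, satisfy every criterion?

P1 (16 nt, A=3 T=2 G=7 C=4): length 16, outside 18–20 ✗; Tm = 2·5 + 4·11 = 54°C, outside 56–71°C ✗ — fails.
P2 (22 nt, A=5 T=2 G=8 C=7): length 22, outside 18–20 ✗; Tm = 2·7 + 4·15 = 74°C, outside 56–71°C ✗ — fails.
P3 (22 nt, A=11 T=4 G=5 C=2): length 22, outside 18–20 ✗; Tm = 2·15 + 4·7 = 58°C ✓ — fails.
P4 (21 nt, A=4 T=4 G=7 C=6): length 21, outside 18–20 ✗; Tm = 2·8 + 4·13 = 68°C ✓ — fails.

None of the candidates satisfy all criteria.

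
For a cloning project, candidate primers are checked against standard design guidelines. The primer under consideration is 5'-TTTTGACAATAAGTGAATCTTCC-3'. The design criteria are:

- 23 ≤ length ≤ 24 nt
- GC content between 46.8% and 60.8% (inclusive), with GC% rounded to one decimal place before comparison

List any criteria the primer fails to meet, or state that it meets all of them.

Fails: GC content.

Base counts: A=7, T=9, G=3, C=4 (length 23).
length: length 23 ✓
GC content: GC 7/23 = 30.4%, outside 46.8–60.8% ✗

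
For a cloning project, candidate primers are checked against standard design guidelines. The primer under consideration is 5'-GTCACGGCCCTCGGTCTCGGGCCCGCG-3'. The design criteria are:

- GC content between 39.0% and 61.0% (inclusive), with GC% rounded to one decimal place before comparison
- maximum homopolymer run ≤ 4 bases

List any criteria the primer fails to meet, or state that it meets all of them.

Base counts: A=1, T=4, G=10, C=12 (length 27).
GC content: GC 22/27 = 81.5%, outside 39.0–61.0% ✗
homopolymer run: longest run = 3 ✓

Fails: GC content.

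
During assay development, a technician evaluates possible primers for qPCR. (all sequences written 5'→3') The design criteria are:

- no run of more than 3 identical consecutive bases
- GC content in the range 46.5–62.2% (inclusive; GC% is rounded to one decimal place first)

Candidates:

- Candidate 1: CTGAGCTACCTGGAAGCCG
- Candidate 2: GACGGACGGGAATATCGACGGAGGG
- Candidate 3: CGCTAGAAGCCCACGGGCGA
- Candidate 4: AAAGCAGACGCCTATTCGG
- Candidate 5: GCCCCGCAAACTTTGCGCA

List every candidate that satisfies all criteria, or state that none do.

Candidate 1 (19 nt, A=4 T=3 G=6 C=6): longest run = 2 ✓; GC 12/19 = 63.2%, outside 46.5–62.2% ✗ — fails.
Candidate 2 (25 nt, A=7 T=2 G=12 C=4): longest run = 3 ✓; GC 16/25 = 64.0%, outside 46.5–62.2% ✗ — fails.
Candidate 3 (20 nt, A=5 T=1 G=7 C=7): longest run = 3 ✓; GC 14/20 = 70.0%, outside 46.5–62.2% ✗ — fails.
Candidate 4 (19 nt, A=6 T=3 G=5 C=5): longest run = 3 ✓; GC 10/19 = 52.6% ✓ — passes.
Candidate 5 (19 nt, A=4 T=3 G=4 C=8): longest run = 4, exceeds 3 ✗; GC 12/19 = 63.2%, outside 46.5–62.2% ✗ — fails.

Candidate 4 only.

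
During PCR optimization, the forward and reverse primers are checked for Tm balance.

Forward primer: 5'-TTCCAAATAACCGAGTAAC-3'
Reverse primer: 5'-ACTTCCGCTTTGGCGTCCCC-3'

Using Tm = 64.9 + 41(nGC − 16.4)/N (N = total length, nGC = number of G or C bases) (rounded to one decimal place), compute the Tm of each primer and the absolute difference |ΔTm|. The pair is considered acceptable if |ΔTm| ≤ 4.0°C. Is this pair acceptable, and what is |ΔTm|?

Forward: G+C = 7, N = 19 → Tm = 64.9 + 41·(7 − 16.4)/19 = 44.6°C.
Reverse: G+C = 13, N = 20 → Tm = 64.9 + 41·(13 − 16.4)/20 = 57.9°C.
|ΔTm| = |44.6 − 57.9| = 13.3°C, > 4.0°C.

|ΔTm| = 13.3°C; the pair is not acceptable.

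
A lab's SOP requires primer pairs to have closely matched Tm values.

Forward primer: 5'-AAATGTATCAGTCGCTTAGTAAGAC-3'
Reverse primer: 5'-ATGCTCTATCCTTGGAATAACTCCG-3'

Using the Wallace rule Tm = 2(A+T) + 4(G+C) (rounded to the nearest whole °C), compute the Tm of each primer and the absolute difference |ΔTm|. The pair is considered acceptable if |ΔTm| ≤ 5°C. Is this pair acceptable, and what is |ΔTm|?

|ΔTm| = 4°C; the pair is acceptable.

Forward: A=9 T=7 G=5 C=4 → Tm = 2·16 + 4·9 = 68°C.
Reverse: A=6 T=8 G=4 C=7 → Tm = 2·14 + 4·11 = 72°C.
|ΔTm| = |68 − 72| = 4°C, ≤ 5°C.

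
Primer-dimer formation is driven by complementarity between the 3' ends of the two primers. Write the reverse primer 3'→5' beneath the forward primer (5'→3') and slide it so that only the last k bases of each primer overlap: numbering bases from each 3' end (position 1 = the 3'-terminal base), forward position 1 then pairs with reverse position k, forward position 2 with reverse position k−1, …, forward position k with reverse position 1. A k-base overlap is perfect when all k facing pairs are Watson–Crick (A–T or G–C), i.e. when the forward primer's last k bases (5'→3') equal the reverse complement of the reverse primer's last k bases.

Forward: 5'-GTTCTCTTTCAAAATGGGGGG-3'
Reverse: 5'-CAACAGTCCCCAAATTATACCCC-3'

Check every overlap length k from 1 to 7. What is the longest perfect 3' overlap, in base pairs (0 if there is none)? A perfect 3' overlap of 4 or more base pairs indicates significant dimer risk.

Last 7 bases (5'→3') — forward …TGGGGGG, reverse …ATACCCC.
Reverse complement of the reverse primer's last 7 bases: GGGGTAT; its first k bases are the reverse complement of the reverse primer's last k bases, so a perfect k-base overlap needs the forward primer's last k bases to equal them.
Comparing (forward last k vs required): k=1: G vs G ✓; k=2: GG vs GG ✓; k=3: GGG vs GGG ✓; k=4: GGGG vs GGGG ✓; k=5: GGGGG vs GGGGT ✗; k=6: GGGGGG vs GGGGTA ✗; k=7: TGGGGGG vs GGGGTAT ✗.
Perfect overlaps at k = 1, 2, 3, 4; the largest is 4.

Longest perfect overlap: 4 complementary base pairs; significant dimer risk (threshold 4).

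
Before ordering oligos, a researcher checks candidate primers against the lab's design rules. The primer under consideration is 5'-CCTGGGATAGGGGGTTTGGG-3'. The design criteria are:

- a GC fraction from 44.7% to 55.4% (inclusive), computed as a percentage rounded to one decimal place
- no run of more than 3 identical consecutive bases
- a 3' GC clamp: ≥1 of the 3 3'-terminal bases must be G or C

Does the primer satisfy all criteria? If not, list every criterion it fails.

Base counts: A=2, T=5, G=11, C=2 (length 20).
GC content: GC 13/20 = 65.0%, outside 44.7–55.4% ✗
homopolymer run: longest run = 5, exceeds 3 ✗
GC clamp: 3' end GGG has 3 G/C ✓

Fails: GC content, homopolymer run.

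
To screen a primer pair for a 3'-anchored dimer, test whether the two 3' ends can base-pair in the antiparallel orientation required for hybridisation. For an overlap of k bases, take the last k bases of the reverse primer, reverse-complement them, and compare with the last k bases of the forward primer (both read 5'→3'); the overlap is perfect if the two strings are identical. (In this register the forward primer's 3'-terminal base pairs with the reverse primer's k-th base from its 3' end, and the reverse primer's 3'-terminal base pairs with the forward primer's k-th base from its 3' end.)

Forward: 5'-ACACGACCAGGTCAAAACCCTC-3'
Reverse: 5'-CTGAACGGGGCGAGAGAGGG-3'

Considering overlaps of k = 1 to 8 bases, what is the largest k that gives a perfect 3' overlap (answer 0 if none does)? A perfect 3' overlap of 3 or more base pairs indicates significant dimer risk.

Longest perfect overlap: 5 complementary base pairs; significant dimer risk (threshold 3).

Last 8 bases (5'→3') — forward …AAACCCTC, reverse …AGAGAGGG.
Reverse complement of the reverse primer's last 8 bases: CCCTCTCT; its first k bases are the reverse complement of the reverse primer's last k bases, so a perfect k-base overlap needs the forward primer's last k bases to equal them.
Comparing (forward last k vs required): k=1: C vs C ✓; k=2: TC vs CC ✗; k=3: CTC vs CCC ✗; k=4: CCTC vs CCCT ✗; k=5: CCCTC vs CCCTC ✓; k=6: ACCCTC vs CCCTCT ✗; k=7: AACCCTC vs CCCTCTC ✗; k=8: AAACCCTC vs CCCTCTCT ✗.
Perfect overlaps at k = 1, 5; the largest is 5.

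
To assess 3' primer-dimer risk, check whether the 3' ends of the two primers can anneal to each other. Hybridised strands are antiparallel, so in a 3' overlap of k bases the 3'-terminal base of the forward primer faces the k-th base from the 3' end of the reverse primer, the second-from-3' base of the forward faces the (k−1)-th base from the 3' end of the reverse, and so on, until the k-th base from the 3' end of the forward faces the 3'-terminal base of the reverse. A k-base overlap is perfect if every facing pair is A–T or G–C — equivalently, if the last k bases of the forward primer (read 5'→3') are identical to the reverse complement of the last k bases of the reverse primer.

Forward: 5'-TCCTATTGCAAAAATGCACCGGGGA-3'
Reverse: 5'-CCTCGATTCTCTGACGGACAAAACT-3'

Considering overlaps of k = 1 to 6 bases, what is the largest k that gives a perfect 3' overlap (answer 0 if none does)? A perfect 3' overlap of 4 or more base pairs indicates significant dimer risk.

Longest perfect overlap: 1 complementary base pair; below the dimer-risk threshold (threshold 4).

Last 6 bases (5'→3') — forward …CGGGGA, reverse …AAAACT.
Reverse complement of the reverse primer's last 6 bases: AGTTTT; its first k bases are the reverse complement of the reverse primer's last k bases, so a perfect k-base overlap needs the forward primer's last k bases to equal them.
Comparing (forward last k vs required): k=1: A vs A ✓; k=2: GA vs AG ✗; k=3: GGA vs AGT ✗; k=4: GGGA vs AGTT ✗; k=5: GGGGA vs AGTTT ✗; k=6: CGGGGA vs AGTTTT ✗.
Only k = 1 is perfect, so the longest perfect 3' overlap is 1.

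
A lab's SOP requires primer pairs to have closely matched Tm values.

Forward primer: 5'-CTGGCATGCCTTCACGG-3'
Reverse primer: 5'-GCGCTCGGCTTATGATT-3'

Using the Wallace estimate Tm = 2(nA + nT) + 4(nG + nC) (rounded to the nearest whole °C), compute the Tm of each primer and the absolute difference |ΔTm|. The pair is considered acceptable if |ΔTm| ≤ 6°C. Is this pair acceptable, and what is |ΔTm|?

Forward: A=2 T=4 G=5 C=6 → Tm = 2·6 + 4·11 = 56°C.
Reverse: A=2 T=6 G=5 C=4 → Tm = 2·8 + 4·9 = 52°C.
|ΔTm| = |56 − 52| = 4°C, ≤ 6°C.

|ΔTm| = 4°C; the pair is acceptable.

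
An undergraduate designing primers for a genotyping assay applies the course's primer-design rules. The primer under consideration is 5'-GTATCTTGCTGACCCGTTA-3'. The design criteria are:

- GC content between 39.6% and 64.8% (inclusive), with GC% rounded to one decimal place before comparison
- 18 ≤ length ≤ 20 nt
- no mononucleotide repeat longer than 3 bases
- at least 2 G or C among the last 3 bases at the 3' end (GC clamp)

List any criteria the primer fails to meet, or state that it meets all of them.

Fails: GC clamp.

Base counts: A=3, T=7, G=4, C=5 (length 19).
GC content: GC 9/19 = 47.4% ✓
length: length 19 ✓
homopolymer run: longest run = 3 ✓
GC clamp: 3' end TTA has 0 G/C, need ≥2 ✗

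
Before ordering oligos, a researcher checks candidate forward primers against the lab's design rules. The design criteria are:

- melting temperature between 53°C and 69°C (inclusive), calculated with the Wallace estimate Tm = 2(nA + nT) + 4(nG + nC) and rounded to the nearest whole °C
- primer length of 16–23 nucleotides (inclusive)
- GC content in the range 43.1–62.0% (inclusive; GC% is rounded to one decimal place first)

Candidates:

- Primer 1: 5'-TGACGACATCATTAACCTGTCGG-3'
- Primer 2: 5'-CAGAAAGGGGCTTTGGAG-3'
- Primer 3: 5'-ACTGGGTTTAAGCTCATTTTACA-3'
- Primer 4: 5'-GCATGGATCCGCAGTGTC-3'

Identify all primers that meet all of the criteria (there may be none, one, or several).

Primer 1, Primer 2 and Primer 4.

Primer 1 (23 nt, A=6 T=6 G=5 C=6): Tm = 2·12 + 4·11 = 68°C ✓; length 23 ✓; GC 11/23 = 47.8% ✓ — passes.
Primer 2 (18 nt, A=5 T=3 G=8 C=2): Tm = 2·8 + 4·10 = 56°C ✓; length 18 ✓; GC 10/18 = 55.6% ✓ — passes.
Primer 3 (23 nt, A=6 T=9 G=4 C=4): Tm = 2·15 + 4·8 = 62°C ✓; length 23 ✓; GC 8/23 = 34.8%, outside 43.1–62.0% ✗ — fails.
Primer 4 (18 nt, A=3 T=4 G=6 C=5): Tm = 2·7 + 4·11 = 58°C ✓; length 18 ✓; GC 11/18 = 61.1% ✓ — passes.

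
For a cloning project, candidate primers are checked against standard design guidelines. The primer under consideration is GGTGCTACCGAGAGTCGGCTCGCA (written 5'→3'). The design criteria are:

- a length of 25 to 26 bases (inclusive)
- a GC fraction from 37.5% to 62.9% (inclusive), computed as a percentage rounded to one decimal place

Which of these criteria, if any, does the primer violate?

Fails: length, GC content.

Base counts: A=4, T=4, G=9, C=7 (length 24).
length: length 24, outside 25–26 ✗
GC content: GC 16/24 = 66.7%, outside 37.5–62.9% ✗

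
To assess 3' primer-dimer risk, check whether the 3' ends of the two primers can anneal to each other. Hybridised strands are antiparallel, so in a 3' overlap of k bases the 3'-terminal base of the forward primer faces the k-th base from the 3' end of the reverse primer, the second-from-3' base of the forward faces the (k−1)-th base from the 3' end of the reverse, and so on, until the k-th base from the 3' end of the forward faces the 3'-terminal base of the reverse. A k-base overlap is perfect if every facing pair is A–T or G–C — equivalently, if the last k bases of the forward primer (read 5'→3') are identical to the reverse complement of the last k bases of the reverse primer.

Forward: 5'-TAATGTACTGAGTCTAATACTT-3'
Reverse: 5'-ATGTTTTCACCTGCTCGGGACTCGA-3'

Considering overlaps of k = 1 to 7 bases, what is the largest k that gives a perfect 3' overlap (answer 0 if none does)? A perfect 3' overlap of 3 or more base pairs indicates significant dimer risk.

Last 7 bases (5'→3') — forward …AATACTT, reverse …GACTCGA.
Reverse complement of the reverse primer's last 7 bases: TCGAGTC; its first k bases are the reverse complement of the reverse primer's last k bases, so a perfect k-base overlap needs the forward primer's last k bases to equal them.
Comparing (forward last k vs required): k=1: T vs T ✓; k=2: TT vs TC ✗; k=3: CTT vs TCG ✗; k=4: ACTT vs TCGA ✗; k=5: TACTT vs TCGAG ✗; k=6: ATACTT vs TCGAGT ✗; k=7: AATACTT vs TCGAGTC ✗.
Only k = 1 is perfect, so the longest perfect 3' overlap is 1.

Longest perfect overlap: 1 complementary base pair; below the dimer-risk threshold (threshold 3).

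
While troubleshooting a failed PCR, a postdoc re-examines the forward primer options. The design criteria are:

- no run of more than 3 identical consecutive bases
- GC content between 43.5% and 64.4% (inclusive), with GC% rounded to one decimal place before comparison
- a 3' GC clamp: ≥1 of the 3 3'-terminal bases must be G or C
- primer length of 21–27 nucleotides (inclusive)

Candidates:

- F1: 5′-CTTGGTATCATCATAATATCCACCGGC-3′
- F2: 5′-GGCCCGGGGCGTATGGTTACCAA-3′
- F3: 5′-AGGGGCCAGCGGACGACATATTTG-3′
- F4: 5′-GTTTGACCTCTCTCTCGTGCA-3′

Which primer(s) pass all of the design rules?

F1 and F4.

F1 (27 nt, A=7 T=8 G=4 C=8): longest run = 2 ✓; GC 12/27 = 44.4% ✓; 3' end GGC has 3 G/C ✓; length 27 ✓ — passes.
F2 (23 nt, A=4 T=4 G=9 C=6): longest run = 4, exceeds 3 ✗; GC 15/23 = 65.2%, outside 43.5–64.4% ✗; 3' end CAA has 1 G/C ✓; length 23 ✓ — fails.
F3 (24 nt, A=6 T=4 G=9 C=5): longest run = 4, exceeds 3 ✗; GC 14/24 = 58.3% ✓; 3' end TTG has 1 G/C ✓; length 24 ✓ — fails.
F4 (21 nt, A=2 T=8 G=4 C=7): longest run = 3 ✓; GC 11/21 = 52.4% ✓; 3' end GCA has 2 G/C ✓; length 21 ✓ — passes.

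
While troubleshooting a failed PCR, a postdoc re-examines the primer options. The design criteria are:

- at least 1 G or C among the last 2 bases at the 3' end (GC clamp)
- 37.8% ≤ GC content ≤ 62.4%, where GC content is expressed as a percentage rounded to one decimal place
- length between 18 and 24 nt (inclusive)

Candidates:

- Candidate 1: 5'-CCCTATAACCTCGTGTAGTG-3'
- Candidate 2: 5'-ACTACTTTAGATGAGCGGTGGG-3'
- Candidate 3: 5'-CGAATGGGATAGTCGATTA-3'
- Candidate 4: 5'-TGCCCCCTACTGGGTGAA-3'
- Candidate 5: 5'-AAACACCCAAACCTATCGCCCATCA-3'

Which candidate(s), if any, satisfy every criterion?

Candidate 1 and Candidate 2.

Candidate 1 (20 nt, A=4 T=6 G=4 C=6): 3' end TG has 1 G/C ✓; GC 10/20 = 50.0% ✓; length 20 ✓ — passes.
Candidate 2 (22 nt, A=5 T=6 G=8 C=3): 3' end GG has 2 G/C ✓; GC 11/22 = 50.0% ✓; length 22 ✓ — passes.
Candidate 3 (19 nt, A=6 T=5 G=6 C=2): 3' end TA has 0 G/C, need ≥1 ✗; GC 8/19 = 42.1% ✓; length 19 ✓ — fails.
Candidate 4 (18 nt, A=3 T=4 G=5 C=6): 3' end AA has 0 G/C, need ≥1 ✗; GC 11/18 = 61.1% ✓; length 18 ✓ — fails.
Candidate 5 (25 nt, A=10 T=3 G=1 C=11): 3' end CA has 1 G/C ✓; GC 12/25 = 48.0% ✓; length 25, outside 18–24 ✗ — fails.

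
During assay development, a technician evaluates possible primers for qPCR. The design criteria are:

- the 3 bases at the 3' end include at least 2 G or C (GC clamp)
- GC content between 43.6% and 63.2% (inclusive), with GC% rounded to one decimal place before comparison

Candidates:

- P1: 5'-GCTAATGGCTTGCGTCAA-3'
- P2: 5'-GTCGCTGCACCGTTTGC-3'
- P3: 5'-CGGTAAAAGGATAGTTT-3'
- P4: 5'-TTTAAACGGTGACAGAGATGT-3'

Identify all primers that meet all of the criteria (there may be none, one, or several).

None of the candidates satisfy all criteria.

P1 (18 nt, A=4 T=5 G=5 C=4): 3' end CAA has 1 G/C, need ≥2 ✗; GC 9/18 = 50.0% ✓ — fails.
P2 (17 nt, A=1 T=5 G=5 C=6): 3' end TGC has 2 G/C ✓; GC 11/17 = 64.7%, outside 43.6–63.2% ✗ — fails.
P3 (17 nt, A=6 T=5 G=5 C=1): 3' end TTT has 0 G/C, need ≥2 ✗; GC 6/17 = 35.3%, outside 43.6–63.2% ✗ — fails.
P4 (21 nt, A=7 T=6 G=6 C=2): 3' end TGT has 1 G/C, need ≥2 ✗; GC 8/21 = 38.1%, outside 43.6–63.2% ✗ — fails.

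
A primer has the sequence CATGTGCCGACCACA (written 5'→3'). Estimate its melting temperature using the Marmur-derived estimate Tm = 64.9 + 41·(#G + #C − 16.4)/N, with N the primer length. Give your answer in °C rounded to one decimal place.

Base counts: A=4, T=2, G=3, C=6; G+C = 9, N = 15.
Tm = 64.9 + 41·(9 − 16.4)/15 = 64.9 + -303.40/15 = 44.7°C.

44.7°C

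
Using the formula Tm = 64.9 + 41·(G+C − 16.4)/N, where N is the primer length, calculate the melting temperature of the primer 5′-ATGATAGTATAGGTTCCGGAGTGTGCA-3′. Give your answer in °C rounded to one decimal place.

58.2°C

Base counts: A=7, T=8, G=9, C=3; G+C = 12, N = 27.
Tm = 64.9 + 41·(12 − 16.4)/27 = 64.9 + -180.40/27 = 58.2°C.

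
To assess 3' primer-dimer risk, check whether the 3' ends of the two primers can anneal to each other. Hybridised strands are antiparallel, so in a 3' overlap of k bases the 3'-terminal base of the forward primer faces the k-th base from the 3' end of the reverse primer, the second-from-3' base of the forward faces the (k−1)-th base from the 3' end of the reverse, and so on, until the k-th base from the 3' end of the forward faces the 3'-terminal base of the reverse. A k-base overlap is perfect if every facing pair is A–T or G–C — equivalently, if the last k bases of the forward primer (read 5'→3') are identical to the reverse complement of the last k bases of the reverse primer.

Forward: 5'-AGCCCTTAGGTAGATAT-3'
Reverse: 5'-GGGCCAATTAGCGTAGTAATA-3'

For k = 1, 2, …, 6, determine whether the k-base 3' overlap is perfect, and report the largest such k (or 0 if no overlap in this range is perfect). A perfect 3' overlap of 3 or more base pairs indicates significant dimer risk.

Longest perfect overlap: 3 complementary base pairs; significant dimer risk (threshold 3).

Last 6 bases (5'→3') — forward …AGATAT, reverse …GTAATA.
Reverse complement of the reverse primer's last 6 bases: TATTAC; its first k bases are the reverse complement of the reverse primer's last k bases, so a perfect k-base overlap needs the forward primer's last k bases to equal them.
Comparing (forward last k vs required): k=1: T vs T ✓; k=2: AT vs TA ✗; k=3: TAT vs TAT ✓; k=4: ATAT vs TATT ✗; k=5: GATAT vs TATTA ✗; k=6: AGATAT vs TATTAC ✗.
Perfect overlaps at k = 1, 3; the largest is 3.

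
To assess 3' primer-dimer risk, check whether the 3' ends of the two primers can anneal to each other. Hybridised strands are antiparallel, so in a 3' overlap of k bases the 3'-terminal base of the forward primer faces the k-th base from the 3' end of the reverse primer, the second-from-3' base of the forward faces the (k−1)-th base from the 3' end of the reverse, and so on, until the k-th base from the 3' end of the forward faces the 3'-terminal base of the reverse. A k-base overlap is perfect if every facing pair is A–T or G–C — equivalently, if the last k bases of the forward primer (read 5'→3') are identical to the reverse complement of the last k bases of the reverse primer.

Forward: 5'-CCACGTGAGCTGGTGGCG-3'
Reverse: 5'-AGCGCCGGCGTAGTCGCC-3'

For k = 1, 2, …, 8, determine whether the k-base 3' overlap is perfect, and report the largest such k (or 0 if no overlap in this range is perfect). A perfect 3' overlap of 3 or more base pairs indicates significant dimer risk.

Longest perfect overlap: 4 complementary base pairs; significant dimer risk (threshold 3).

Last 8 bases (5'→3') — forward …TGGTGGCG, reverse …TAGTCGCC.
Reverse complement of the reverse primer's last 8 bases: GGCGACTA; its first k bases are the reverse complement of the reverse primer's last k bases, so a perfect k-base overlap needs the forward primer's last k bases to equal them.
Comparing (forward last k vs required): k=1: G vs G ✓; k=2: CG vs GG ✗; k=3: GCG vs GGC ✗; k=4: GGCG vs GGCG ✓; k=5: TGGCG vs GGCGA ✗; k=6: GTGGCG vs GGCGAC ✗; k=7: GGTGGCG vs GGCGACT ✗; k=8: TGGTGGCG vs GGCGACTA ✗.
Perfect overlaps at k = 1, 4; the largest is 4.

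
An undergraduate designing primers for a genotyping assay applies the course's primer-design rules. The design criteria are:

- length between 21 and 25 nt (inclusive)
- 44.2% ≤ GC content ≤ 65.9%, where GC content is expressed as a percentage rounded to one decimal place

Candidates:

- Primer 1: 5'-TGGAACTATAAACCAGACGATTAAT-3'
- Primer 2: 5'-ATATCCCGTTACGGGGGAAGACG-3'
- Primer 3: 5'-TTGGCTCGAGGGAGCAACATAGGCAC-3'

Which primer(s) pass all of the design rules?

Primer 1 (25 nt, A=11 T=6 G=4 C=4): length 25 ✓; GC 8/25 = 32.0%, outside 44.2–65.9% ✗ — fails.
Primer 2 (23 nt, A=6 T=4 G=8 C=5): length 23 ✓; GC 13/23 = 56.5% ✓ — passes.
Primer 3 (26 nt, A=7 T=4 G=9 C=6): length 26, outside 21–25 ✗; GC 15/26 = 57.7% ✓ — fails.

Primer 2 only.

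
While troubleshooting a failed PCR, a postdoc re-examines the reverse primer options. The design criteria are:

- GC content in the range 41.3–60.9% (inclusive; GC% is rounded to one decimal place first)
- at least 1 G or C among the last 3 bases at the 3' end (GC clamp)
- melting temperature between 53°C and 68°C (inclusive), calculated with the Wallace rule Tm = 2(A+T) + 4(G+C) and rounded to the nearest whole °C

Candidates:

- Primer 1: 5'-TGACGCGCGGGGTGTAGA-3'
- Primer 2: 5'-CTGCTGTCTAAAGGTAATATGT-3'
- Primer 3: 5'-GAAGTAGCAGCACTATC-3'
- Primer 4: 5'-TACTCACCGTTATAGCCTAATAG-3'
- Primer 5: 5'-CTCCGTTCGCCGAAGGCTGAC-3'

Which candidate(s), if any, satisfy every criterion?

None of the candidates satisfy all criteria.

Primer 1 (18 nt, A=3 T=3 G=9 C=3): GC 12/18 = 66.7%, outside 41.3–60.9% ✗; 3' end AGA has 1 G/C ✓; Tm = 2·6 + 4·12 = 60°C ✓ — fails.
Primer 2 (22 nt, A=6 T=8 G=5 C=3): GC 8/22 = 36.4%, outside 41.3–60.9% ✗; 3' end TGT has 1 G/C ✓; Tm = 2·14 + 4·8 = 60°C ✓ — fails.
Primer 3 (17 nt, A=6 T=3 G=4 C=4): GC 8/17 = 47.1% ✓; 3' end ATC has 1 G/C ✓; Tm = 2·9 + 4·8 = 50°C, outside 53–68°C ✗ — fails.
Primer 4 (23 nt, A=7 T=7 G=3 C=6): GC 9/23 = 39.1%, outside 41.3–60.9% ✗; 3' end TAG has 1 G/C ✓; Tm = 2·14 + 4·9 = 64°C ✓ — fails.
Primer 5 (21 nt, A=3 T=4 G=6 C=8): GC 14/21 = 66.7%, outside 41.3–60.9% ✗; 3' end GAC has 2 G/C ✓; Tm = 2·7 + 4·14 = 70°C, outside 53–68°C ✗ — fails.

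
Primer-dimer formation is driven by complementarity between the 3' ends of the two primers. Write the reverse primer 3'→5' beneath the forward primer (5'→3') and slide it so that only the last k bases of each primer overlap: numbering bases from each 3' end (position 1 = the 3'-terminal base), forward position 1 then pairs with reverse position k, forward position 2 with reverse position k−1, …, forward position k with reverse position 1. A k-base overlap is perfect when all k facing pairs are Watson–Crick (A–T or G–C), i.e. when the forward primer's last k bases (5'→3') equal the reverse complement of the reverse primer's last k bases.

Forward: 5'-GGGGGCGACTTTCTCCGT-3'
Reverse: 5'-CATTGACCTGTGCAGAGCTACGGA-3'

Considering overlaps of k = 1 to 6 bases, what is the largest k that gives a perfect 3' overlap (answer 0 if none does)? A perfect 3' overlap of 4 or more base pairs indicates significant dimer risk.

Longest perfect overlap: 5 complementary base pairs; significant dimer risk (threshold 4).

Last 6 bases (5'→3') — forward …CTCCGT, reverse …TACGGA.
Reverse complement of the reverse primer's last 6 bases: TCCGTA; its first k bases are the reverse complement of the reverse primer's last k bases, so a perfect k-base overlap needs the forward primer's last k bases to equal them.
Comparing (forward last k vs required): k=1: T vs T ✓; k=2: GT vs TC ✗; k=3: CGT vs TCC ✗; k=4: CCGT vs TCCG ✗; k=5: TCCGT vs TCCGT ✓; k=6: CTCCGT vs TCCGTA ✗.
Perfect overlaps at k = 1, 5; the largest is 5.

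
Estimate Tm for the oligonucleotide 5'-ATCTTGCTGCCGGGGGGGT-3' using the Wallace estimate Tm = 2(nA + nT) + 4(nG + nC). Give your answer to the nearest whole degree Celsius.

Base counts: A=1, T=5, G=9, C=4 (length 19).
Tm = 2·(1+5) + 4·(9+4) = 2·6 + 4·13 = 12 + 52 = 64°C.

64°C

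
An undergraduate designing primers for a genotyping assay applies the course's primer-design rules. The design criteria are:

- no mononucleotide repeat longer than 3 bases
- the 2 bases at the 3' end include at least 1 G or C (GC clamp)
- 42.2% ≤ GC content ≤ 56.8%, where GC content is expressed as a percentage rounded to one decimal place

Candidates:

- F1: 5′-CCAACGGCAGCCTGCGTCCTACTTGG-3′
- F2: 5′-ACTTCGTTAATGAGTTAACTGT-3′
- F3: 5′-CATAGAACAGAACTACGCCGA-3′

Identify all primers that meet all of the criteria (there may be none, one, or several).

F3 only.

F1 (26 nt, A=4 T=5 G=7 C=10): longest run = 2 ✓; 3' end GG has 2 G/C ✓; GC 17/26 = 65.4%, outside 42.2–56.8% ✗ — fails.
F2 (22 nt, A=6 T=9 G=4 C=3): longest run = 2 ✓; 3' end GT has 1 G/C ✓; GC 7/22 = 31.8%, outside 42.2–56.8% ✗ — fails.
F3 (21 nt, A=9 T=2 G=4 C=6): longest run = 2 ✓; 3' end GA has 1 G/C ✓; GC 10/21 = 47.6% ✓ — passes.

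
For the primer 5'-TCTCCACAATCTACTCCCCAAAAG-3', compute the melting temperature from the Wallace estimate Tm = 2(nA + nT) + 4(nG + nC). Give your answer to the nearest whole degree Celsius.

70°C

Base counts: A=8, T=5, G=1, C=10 (length 24).
Tm = 2·(8+5) + 4·(1+10) = 2·13 + 4·11 = 26 + 44 = 70°C.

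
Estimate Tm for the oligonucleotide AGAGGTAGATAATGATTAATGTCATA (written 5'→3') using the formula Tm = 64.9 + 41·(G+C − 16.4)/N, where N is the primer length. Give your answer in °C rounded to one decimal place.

50.1°C

Base counts: A=11, T=8, G=6, C=1; G+C = 7, N = 26.
Tm = 64.9 + 41·(7 − 16.4)/26 = 64.9 + -385.40/26 = 50.1°C.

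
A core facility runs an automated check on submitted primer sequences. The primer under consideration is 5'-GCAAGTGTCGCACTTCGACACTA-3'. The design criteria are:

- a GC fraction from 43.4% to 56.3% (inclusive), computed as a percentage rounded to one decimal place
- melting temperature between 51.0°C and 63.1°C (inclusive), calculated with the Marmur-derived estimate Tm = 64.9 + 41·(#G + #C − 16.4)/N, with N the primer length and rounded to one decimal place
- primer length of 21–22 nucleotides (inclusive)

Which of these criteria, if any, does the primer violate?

Fails: length.

Base counts: A=6, T=5, G=5, C=7 (length 23).
GC content: GC 12/23 = 52.2% ✓
Tm: Tm = 64.9 + 41·(12 − 16.4)/23 = 57.1°C ✓
length: length 23, outside 21–22 ✗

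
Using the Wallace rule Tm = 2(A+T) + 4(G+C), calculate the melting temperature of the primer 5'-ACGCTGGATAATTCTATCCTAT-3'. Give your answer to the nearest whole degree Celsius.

60°C

Base counts: A=6, T=8, G=3, C=5 (length 22).
Tm = 2·(6+8) + 4·(3+5) = 2·14 + 4·8 = 28 + 32 = 60°C.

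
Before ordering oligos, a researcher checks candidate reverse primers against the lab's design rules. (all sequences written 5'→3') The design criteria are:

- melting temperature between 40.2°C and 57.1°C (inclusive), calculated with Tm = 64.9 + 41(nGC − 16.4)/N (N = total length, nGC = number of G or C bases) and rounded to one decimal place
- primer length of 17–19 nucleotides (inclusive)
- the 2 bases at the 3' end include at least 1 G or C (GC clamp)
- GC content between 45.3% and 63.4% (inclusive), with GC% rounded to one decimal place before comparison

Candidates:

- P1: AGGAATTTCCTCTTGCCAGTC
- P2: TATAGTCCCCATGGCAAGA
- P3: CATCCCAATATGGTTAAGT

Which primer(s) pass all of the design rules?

P1 (21 nt, A=4 T=7 G=4 C=6): Tm = 64.9 + 41·(10 − 16.4)/21 = 52.4°C ✓; length 21, outside 17–19 ✗; 3' end TC has 1 G/C ✓; GC 10/21 = 47.6% ✓ — fails.
P2 (19 nt, A=6 T=4 G=4 C=5): Tm = 64.9 + 41·(9 − 16.4)/19 = 48.9°C ✓; length 19 ✓; 3' end GA has 1 G/C ✓; GC 9/19 = 47.4% ✓ — passes.
P3 (19 nt, A=6 T=6 G=3 C=4): Tm = 64.9 + 41·(7 − 16.4)/19 = 44.6°C ✓; length 19 ✓; 3' end GT has 1 G/C ✓; GC 7/19 = 36.8%, outside 45.3–63.4% ✗ — fails.

P2 only.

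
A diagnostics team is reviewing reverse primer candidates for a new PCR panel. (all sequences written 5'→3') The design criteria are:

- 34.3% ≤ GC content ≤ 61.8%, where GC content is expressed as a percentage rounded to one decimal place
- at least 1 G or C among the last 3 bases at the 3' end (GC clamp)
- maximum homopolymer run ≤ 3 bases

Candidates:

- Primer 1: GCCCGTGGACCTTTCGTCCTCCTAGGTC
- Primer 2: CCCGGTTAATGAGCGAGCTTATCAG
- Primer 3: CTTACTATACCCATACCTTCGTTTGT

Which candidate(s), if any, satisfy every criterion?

Primer 2 and Primer 3.

Primer 1 (28 nt, A=2 T=8 G=7 C=11): GC 18/28 = 64.3%, outside 34.3–61.8% ✗; 3' end GTC has 2 G/C ✓; longest run = 3 ✓ — fails.
Primer 2 (25 nt, A=6 T=6 G=7 C=6): GC 13/25 = 52.0% ✓; 3' end CAG has 2 G/C ✓; longest run = 3 ✓ — passes.
Primer 3 (26 nt, A=5 T=11 G=2 C=8): GC 10/26 = 38.5% ✓; 3' end TGT has 1 G/C ✓; longest run = 3 ✓ — passes.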